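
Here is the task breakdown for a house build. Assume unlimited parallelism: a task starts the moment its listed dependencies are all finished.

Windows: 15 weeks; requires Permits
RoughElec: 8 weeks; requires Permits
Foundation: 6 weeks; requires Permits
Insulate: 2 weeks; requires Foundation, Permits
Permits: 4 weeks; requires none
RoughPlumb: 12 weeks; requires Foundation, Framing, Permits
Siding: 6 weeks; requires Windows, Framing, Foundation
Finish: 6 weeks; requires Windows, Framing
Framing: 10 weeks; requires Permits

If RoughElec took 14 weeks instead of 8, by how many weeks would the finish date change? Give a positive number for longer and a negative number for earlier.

0

As given, the longest chain is Permits→Framing→RoughPlumb = 4+10+12 = 26, so the finish is 26 weeks.
RoughElec is off the critical path — its longest chain is 12 weeks, giving 14 of slack.
No other chain overtakes it, so the finish is 26 weeks.
Change in finish: 26 − 26 = +0 weeks.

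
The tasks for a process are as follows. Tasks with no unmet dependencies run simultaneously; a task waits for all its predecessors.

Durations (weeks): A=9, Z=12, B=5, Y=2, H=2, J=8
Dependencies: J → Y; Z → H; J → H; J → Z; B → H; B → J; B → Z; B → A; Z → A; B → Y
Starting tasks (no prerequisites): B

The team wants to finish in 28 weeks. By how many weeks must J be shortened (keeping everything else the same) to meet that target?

6

Current finish: 34 weeks; target: 28.
J is on every critical path, so each week cut from J cuts the finish by one (this holds down to a finish of 27).
Need 34 − 28 = 6 weeks off J → J becomes 2 weeks, finish becomes 28.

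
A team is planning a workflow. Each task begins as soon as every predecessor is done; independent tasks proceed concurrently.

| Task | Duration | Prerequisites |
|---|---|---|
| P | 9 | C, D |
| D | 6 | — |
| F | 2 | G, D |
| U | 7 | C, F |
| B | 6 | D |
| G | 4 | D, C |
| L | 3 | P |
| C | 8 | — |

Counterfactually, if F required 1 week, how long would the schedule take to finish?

The binding path is C→G→F→U = 8+4+2+7 = 21; finish at 21 weeks.
F is on the critical path; changing it to 1 makes that path 20 weeks.
The critical path is still C→G→F→U; finish is now 20 weeks.

20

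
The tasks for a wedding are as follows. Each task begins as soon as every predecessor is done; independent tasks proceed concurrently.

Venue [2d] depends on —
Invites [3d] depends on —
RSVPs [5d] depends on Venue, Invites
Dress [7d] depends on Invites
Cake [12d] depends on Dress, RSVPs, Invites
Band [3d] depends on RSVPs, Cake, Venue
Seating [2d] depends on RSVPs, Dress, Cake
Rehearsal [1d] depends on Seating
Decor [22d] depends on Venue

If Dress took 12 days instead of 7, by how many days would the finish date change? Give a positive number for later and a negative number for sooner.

Baseline: Invites→Dress→Cake→Band = 3+7+12+3 = 25 → 25 days.
Since Dress is critical, the +5 change carries straight to that chain (now 30 days).
The critical path is still Invites→Dress→Cake→Band; finish is now 30 days.
Change in finish: 30 − 25 = +5 days.

5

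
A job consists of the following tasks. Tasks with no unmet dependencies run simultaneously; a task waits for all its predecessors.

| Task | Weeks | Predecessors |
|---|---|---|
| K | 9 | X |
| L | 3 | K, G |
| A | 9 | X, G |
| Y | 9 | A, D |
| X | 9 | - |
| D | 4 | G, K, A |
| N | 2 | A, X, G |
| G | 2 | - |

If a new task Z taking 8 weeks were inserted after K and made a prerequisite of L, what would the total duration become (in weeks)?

Originally the job takes 31 weeks.
With Z inserted, L now waits for max(K, G, Z).
New critical path: X→A→D→Y = 9+9+4+9 = 31 ⇒ 31 weeks.

31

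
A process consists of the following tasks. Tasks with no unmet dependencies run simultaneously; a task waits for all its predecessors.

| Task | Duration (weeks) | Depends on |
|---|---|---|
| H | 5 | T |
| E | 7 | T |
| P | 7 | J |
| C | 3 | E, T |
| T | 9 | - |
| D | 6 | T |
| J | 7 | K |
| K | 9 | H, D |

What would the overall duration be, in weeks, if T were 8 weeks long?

Critical path before the change: T→D→K→J→P = 9+6+9+7+7 = 38 giving 38 weeks.
T lies on that path, so at 8 weeks the path becomes 37 weeks.
The critical path is still T→D→K→J→P; finish is now 37 weeks.

37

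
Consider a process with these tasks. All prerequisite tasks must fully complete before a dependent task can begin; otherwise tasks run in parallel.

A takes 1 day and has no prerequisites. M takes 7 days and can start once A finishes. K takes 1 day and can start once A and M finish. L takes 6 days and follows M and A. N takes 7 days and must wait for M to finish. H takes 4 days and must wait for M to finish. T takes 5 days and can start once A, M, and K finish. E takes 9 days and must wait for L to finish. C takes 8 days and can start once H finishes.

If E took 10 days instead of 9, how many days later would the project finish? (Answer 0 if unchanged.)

1

As given, the longest chain is A→M→L→E = 1+7+6+9 = 23, so the finish is 23 days.
E is on the critical path; changing it to 10 makes that path 24 days.
No other chain overtakes it, so the finish is 24 days.
Change in finish: 24 − 23 = +1 days.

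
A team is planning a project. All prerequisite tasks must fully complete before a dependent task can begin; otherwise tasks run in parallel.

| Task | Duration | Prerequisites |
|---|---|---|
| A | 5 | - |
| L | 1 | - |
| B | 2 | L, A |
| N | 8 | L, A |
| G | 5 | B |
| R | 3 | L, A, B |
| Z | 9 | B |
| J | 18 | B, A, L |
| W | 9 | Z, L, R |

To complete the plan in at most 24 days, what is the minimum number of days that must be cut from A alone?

Current finish: 25 days; target: 24.
A is on every critical path, so each day cut from A cuts the finish by one (this holds down to a finish of 21).
Need 25 − 24 = 1 day off A → A becomes 4 days, finish becomes 24.

1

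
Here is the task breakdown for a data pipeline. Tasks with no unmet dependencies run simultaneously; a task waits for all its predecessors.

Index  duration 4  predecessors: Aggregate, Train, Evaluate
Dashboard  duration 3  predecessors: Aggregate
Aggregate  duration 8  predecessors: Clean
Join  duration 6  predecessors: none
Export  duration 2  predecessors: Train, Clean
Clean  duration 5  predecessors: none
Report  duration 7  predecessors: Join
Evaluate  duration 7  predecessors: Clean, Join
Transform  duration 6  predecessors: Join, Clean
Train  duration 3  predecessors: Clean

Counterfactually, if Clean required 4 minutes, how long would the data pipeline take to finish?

17

Baseline: Clean→Aggregate→Index = 5+8+4 = 17 → 17 minutes.
Clean is on the critical path; changing it to 4 makes that path 16 minutes.
Now Join→Evaluate→Index = 6+7+4 = 17 is longest, so the finish becomes 17 minutes.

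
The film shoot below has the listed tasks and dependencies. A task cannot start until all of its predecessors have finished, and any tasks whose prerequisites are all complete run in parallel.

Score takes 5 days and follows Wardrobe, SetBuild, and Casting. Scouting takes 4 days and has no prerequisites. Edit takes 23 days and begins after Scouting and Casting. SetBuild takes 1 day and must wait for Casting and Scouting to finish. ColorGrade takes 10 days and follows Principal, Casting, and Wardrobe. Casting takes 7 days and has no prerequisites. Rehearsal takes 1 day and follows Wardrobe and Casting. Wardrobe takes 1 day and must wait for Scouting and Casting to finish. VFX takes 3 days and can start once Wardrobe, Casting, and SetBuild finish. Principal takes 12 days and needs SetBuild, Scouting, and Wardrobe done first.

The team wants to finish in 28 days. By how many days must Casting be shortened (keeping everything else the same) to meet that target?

2

Current finish: 30 days; target: 28.
Casting is on every critical path, so each day cut from Casting cuts the finish by one (this holds down to a finish of 27).
Need 30 − 28 = 2 days off Casting → Casting becomes 5 days, finish becomes 28.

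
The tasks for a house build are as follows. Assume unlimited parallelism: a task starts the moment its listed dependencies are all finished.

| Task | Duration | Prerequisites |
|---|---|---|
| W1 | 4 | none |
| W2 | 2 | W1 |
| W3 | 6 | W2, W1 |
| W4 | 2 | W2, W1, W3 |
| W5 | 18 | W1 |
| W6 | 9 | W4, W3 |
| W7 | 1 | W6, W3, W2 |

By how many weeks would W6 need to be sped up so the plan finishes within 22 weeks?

2

Current finish: 24 weeks; target: 22.
W6 is on every critical path, so each week cut from W6 cuts the finish by one (this holds down to a finish of 22).
Need 24 − 22 = 2 weeks off W6 → W6 becomes 7 weeks, finish becomes 22.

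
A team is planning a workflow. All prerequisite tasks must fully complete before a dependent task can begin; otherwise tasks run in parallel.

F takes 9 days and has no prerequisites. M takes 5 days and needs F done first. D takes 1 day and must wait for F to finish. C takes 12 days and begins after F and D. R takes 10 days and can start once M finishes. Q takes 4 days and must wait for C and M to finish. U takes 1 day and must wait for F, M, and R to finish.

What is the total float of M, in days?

1

F→D→C→Q = 9+1+12+4 = 26 sets the makespan at 26 days.
M finishes as early as 14 and must finish by 15.
Float = 26 − 25 = 1.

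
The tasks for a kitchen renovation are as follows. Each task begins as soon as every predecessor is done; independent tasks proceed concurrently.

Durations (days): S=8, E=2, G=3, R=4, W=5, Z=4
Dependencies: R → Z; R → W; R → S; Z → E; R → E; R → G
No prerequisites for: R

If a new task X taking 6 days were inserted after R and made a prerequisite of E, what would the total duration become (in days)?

Originally the schedule takes 12 days.
With X inserted, E now waits for max(R, Z, X).
New critical path: R→X→E = 4+6+2 = 12 ⇒ 12 days.

12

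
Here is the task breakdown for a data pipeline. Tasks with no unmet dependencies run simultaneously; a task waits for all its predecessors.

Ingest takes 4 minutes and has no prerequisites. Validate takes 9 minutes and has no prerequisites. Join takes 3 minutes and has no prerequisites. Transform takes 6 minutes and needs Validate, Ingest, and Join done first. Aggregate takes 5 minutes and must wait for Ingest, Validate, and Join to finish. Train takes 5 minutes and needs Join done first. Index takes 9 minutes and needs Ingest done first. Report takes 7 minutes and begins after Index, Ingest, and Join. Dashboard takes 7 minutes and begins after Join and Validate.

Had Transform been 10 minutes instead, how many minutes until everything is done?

The binding path is Ingest→Index→Report = 4+9+7 = 20; finish at 20 minutes.
The longest path through Transform is only 15 minutes, so Transform has float 5.
The critical path is still Ingest→Index→Report; finish is now 20 minutes.

20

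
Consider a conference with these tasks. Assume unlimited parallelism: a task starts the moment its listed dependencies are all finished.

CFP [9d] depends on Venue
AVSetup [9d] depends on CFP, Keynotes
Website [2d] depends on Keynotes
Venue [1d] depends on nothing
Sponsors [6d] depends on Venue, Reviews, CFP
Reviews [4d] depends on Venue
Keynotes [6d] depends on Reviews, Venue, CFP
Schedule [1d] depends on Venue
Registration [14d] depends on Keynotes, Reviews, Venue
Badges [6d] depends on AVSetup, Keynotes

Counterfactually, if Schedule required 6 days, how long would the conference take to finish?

31

Baseline: Venue→CFP→Keynotes→AVSetup→Badges = 1+9+6+9+6 = 31 → 31 days.
Schedule is off the critical path — its longest chain is 2 days, giving 29 of slack.
That remains the longest chain; total 31 days.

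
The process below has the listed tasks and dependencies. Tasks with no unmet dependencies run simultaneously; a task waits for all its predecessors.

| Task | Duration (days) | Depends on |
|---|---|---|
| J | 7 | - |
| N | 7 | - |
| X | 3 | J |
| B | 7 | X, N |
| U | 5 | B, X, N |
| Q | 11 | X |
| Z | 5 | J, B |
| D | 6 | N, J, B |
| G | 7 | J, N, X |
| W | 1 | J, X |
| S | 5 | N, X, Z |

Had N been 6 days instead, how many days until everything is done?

27

Baseline: J→X→B→Z→S = 7+3+7+5+5 = 27 → 27 days.
N is off the critical path — its longest chain is 24 days, giving 3 of slack.
No other chain overtakes it, so the finish is 27 days.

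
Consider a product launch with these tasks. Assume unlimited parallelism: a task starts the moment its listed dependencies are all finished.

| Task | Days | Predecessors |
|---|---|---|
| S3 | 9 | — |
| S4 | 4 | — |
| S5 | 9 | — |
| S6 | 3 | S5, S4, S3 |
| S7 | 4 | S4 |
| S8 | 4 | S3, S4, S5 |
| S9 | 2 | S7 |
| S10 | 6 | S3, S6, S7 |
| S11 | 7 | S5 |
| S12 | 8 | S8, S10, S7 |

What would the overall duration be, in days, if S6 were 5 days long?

28

Actual critical path: S3→S6→S10→S12 = 9+3+6+8 = 26 ⇒ 26 days.
S6 lies on that path, so at 5 days the path becomes 28 days.
That remains the longest chain; total 28 days.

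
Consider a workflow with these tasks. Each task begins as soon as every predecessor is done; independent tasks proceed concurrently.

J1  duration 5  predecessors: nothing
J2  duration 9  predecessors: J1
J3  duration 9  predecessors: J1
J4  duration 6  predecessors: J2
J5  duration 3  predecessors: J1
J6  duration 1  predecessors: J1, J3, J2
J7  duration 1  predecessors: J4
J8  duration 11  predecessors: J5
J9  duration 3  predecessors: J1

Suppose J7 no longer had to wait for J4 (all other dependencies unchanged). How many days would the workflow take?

Original critical path: J1→J2→J4→J7 = 5+9+6+1 = 21 ⇒ 21 days.
Without J4→J7, J7's earliest start moves from 20 to 0.
The longest chain is now J1→J2→J4 = 5+9+6 = 20, so the workflow takes 20 days.

20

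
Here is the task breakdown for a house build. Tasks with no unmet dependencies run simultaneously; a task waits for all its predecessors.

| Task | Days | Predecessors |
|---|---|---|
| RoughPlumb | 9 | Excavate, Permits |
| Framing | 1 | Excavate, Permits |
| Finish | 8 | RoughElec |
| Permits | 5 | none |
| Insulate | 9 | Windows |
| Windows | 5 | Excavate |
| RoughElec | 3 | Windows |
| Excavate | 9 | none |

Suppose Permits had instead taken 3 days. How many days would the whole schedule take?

25

As given, the longest chain is Excavate→Windows→RoughElec→Finish = 9+5+3+8 = 25, so the finish is 25 days.
The longest path through Permits is only 14 days, so Permits has float 11.
That remains the longest chain; total 25 days.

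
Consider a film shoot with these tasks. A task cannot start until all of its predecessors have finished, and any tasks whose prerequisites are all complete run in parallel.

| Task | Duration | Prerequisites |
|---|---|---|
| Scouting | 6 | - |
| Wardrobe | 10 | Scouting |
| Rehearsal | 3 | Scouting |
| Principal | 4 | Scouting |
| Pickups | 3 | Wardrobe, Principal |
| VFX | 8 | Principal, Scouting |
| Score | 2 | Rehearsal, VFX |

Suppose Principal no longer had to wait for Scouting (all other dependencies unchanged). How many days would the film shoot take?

With the dependency in place, Scouting→Principal→VFX→Score = 6+4+8+2 = 20 sets the finish at 20 days.
Without Scouting→Principal, Principal's earliest start moves from 6 to 0.
New critical path: Scouting→Wardrobe→Pickups = 6+10+3 = 19 ⇒ 19 days.

19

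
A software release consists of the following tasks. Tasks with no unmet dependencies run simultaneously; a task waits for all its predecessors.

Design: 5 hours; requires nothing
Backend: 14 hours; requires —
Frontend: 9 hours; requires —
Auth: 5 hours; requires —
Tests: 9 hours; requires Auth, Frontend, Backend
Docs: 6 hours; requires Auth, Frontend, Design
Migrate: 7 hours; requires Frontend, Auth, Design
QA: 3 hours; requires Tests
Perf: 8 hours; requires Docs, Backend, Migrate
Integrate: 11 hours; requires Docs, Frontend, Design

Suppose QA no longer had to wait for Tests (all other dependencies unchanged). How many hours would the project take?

With the dependency in place, Backend→Tests→QA = 14+9+3 = 26 sets the finish at 26 hours.
Without Tests→QA, QA's earliest start moves from 23 to 0.
After: Frontend→Docs→Integrate = 9+6+11 = 26 → 26 hours.

26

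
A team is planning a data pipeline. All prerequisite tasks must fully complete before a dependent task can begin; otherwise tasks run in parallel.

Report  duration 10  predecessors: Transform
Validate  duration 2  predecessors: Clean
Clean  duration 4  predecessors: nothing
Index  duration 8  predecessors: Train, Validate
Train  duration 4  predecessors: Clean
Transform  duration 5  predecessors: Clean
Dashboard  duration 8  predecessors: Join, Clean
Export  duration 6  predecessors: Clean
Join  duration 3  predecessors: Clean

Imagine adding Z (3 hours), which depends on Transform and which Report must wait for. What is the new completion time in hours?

22

Originally the project takes 19 hours.
With Z inserted, Report now waits for max(Transform, Z).
New critical path: Clean→Transform→Z→Report = 4+5+3+10 = 22 ⇒ 22 hours.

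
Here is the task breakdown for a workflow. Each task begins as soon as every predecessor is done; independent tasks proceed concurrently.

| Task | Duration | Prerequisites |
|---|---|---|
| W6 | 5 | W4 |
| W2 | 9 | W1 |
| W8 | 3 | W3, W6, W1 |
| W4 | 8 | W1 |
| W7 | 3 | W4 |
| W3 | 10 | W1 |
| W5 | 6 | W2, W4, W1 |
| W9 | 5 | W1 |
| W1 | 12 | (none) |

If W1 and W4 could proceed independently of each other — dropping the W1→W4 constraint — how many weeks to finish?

Original critical path: W1→W4→W6→W8 = 12+8+5+3 = 28 ⇒ 28 weeks.
Without W1→W4, W4's earliest start moves from 12 to 0.
New critical path: W1→W2→W5 = 12+9+6 = 27 ⇒ 27 weeks.

27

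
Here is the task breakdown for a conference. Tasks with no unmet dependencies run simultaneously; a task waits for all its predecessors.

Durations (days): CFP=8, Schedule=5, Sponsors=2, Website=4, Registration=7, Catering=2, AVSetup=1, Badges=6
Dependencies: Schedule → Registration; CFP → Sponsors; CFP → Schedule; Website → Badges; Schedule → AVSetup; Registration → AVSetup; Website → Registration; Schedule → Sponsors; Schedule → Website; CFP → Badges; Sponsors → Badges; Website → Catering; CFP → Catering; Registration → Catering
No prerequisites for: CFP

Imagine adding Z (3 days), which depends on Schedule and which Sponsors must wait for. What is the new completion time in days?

26

Originally the conference takes 26 days.
With Z inserted, Sponsors now waits for max(Schedule, CFP, Z).
New critical path: CFP→Schedule→Website→Registration→Catering = 8+5+4+7+2 = 26 ⇒ 26 days.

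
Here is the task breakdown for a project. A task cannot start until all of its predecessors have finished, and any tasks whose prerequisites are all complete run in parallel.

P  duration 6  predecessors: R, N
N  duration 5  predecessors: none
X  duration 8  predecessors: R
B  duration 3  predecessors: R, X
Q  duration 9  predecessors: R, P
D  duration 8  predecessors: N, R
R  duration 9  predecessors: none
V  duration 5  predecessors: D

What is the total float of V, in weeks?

The longest chain is R→P→Q = 9+6+9 = 24; overall finish 24 weeks.
Longest path through V: 22 weeks (earliest finish 22, latest finish 24).
So V can slip 24 − 22 = 2 weeks.

2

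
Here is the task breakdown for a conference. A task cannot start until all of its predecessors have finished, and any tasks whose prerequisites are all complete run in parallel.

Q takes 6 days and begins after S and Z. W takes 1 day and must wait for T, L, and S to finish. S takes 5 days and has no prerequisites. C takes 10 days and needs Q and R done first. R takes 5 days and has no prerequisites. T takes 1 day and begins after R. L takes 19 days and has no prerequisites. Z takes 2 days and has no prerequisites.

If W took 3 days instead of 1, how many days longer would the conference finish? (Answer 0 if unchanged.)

Actual critical path: S→Q→C = 5+6+10 = 21 ⇒ 21 days.
W has 1 day of float (longest path through it is 20).
The binding chain switches to L→W = 19+3 = 22; finish 22 days.
Change in finish: 22 − 21 = +1 days.

1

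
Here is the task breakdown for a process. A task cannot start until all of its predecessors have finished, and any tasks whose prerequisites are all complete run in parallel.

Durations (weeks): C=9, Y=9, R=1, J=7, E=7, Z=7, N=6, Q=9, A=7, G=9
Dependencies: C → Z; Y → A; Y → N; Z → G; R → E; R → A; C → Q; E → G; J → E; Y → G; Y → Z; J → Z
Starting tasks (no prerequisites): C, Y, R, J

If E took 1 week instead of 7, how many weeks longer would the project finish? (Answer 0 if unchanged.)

Critical path before the change: C→Z→G = 9+7+9 = 25 giving 25 weeks.
E is off the critical path — its longest chain is 23 weeks, giving 2 of slack.
The critical path is still C→Z→G; finish is now 25 weeks.
Change in finish: 25 − 25 = +0 weeks.

0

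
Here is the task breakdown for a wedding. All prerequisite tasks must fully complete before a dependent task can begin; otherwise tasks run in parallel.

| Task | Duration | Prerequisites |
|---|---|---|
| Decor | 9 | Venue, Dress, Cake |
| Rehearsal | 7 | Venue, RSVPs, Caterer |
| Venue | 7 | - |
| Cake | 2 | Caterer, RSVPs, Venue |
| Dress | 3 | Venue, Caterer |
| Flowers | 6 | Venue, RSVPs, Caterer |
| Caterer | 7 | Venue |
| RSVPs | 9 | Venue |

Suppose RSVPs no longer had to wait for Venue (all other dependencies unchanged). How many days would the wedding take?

Original critical path: Venue→RSVPs→Cake→Decor = 7+9+2+9 = 27 ⇒ 27 days.
Without Venue→RSVPs, RSVPs's earliest start moves from 7 to 0.
The longest chain is now Venue→Caterer→Dress→Decor = 7+7+3+9 = 26, so the wedding takes 26 days.

26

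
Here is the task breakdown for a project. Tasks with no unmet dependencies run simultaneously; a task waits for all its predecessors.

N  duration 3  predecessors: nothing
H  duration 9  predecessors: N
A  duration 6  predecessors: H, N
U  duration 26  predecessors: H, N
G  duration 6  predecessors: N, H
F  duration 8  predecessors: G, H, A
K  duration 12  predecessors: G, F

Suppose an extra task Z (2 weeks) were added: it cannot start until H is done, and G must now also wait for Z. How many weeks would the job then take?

Originally the job takes 38 weeks.
With Z inserted, G now waits for max(N, H, Z).
New critical path: N→H→Z→G→F→K = 3+9+2+6+8+12 = 40 ⇒ 40 weeks.

40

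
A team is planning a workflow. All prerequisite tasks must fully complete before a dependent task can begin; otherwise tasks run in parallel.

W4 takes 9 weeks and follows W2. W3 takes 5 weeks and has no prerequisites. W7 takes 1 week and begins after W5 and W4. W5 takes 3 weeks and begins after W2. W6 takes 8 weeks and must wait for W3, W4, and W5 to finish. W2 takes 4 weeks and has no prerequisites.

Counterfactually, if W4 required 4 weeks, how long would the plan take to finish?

16

The binding path is W2→W4→W6 = 4+9+8 = 21; finish at 21 weeks.
W4 is on the critical path; changing it to 4 makes that path 16 weeks.
That remains the longest chain; total 16 weeks.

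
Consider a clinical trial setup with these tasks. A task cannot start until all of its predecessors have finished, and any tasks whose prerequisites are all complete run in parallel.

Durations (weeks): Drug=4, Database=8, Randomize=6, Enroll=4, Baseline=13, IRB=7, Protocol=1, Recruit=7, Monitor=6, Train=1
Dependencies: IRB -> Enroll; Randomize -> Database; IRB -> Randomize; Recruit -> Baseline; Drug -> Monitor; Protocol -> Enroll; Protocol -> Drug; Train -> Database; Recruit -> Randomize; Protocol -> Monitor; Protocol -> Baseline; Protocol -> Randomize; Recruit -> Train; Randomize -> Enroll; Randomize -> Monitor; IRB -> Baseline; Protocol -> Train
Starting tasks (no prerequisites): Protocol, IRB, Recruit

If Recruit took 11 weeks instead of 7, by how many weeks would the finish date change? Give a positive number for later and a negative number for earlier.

4

As given, the longest chain is Recruit→Randomize→Database = 7+6+8 = 21, so the finish is 21 weeks.
Recruit lies on that path, so at 11 weeks the path becomes 25 weeks.
The critical path is still Recruit→Randomize→Database; finish is now 25 weeks.
Change in finish: 25 − 21 = +4 weeks.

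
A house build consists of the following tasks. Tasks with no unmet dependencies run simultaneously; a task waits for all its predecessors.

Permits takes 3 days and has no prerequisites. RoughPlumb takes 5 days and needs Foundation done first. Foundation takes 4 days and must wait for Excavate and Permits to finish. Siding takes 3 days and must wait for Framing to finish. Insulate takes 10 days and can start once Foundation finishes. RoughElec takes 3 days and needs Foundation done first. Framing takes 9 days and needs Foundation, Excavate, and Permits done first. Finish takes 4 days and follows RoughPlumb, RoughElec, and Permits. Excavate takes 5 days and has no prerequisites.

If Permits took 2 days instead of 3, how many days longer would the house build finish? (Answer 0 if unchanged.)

0

Critical path before the change: Excavate→Foundation→Framing→Siding = 5+4+9+3 = 21 giving 21 days.
The longest path through Permits is only 19 days, so Permits has float 2.
That remains the longest chain; total 21 days.
Change in finish: 21 − 21 = +0 days.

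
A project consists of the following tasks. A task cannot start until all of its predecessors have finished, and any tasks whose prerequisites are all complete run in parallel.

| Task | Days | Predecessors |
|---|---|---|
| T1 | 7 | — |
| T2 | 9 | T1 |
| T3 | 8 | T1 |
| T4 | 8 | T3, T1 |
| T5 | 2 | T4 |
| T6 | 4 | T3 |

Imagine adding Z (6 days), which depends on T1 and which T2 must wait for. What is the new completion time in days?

25

Originally the job takes 25 days.
With Z inserted, T2 now waits for max(T1, Z).
New critical path: T1→T3→T4→T5 = 7+8+8+2 = 25 ⇒ 25 days.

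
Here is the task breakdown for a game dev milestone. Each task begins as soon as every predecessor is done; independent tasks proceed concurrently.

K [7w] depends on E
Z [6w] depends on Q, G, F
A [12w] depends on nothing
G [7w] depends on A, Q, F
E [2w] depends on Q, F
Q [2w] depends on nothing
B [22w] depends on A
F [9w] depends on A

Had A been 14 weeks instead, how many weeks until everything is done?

36

Actual critical path: A→F→G→Z = 12+9+7+6 = 34 ⇒ 34 weeks.
A is on the critical path; changing it to 14 makes that path 36 weeks.
No other chain overtakes it, so the finish is 36 weeks.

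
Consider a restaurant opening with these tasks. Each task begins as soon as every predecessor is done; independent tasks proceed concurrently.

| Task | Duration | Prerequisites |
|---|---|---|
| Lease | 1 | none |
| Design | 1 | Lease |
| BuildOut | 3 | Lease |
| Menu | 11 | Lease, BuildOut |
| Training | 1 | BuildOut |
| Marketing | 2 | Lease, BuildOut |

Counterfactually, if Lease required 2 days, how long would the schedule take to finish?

Critical path before the change: Lease→BuildOut→Menu = 1+3+11 = 15 giving 15 days.
Lease lies on that path, so at 2 days the path becomes 16 days.
That remains the longest chain; total 16 days.

16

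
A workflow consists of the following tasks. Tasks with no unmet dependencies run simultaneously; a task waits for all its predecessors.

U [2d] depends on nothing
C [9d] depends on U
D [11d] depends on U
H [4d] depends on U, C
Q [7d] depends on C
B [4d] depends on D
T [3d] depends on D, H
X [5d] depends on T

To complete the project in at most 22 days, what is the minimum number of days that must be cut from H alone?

Current finish: 23 days; target: 22.
H is on every critical path, so each day cut from H cuts the finish by one (this holds down to a finish of 21).
Need 23 − 22 = 1 day off H → H becomes 3 days, finish becomes 22.

1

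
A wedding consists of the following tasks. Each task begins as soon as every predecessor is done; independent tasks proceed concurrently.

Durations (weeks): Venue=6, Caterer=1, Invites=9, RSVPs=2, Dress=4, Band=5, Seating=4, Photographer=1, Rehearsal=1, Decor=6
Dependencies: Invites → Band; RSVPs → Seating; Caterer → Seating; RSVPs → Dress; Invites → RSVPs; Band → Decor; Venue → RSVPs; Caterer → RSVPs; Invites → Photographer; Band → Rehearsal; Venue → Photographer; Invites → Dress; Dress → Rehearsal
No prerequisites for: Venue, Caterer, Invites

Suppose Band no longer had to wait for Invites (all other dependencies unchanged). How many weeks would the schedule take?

16

Original critical path: Invites→Band→Decor = 9+5+6 = 20 ⇒ 20 weeks.
Without Invites→Band, Band's earliest start moves from 9 to 0.
New critical path: Invites→RSVPs→Dress→Rehearsal = 9+2+4+1 = 16 ⇒ 16 weeks.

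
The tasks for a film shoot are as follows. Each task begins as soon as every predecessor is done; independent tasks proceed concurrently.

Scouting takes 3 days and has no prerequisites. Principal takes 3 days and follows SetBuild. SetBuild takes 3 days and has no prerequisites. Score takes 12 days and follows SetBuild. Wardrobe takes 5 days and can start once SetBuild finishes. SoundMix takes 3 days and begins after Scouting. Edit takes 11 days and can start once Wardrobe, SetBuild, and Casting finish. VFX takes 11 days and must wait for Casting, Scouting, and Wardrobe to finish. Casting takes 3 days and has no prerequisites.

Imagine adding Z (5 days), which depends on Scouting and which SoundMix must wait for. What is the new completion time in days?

Originally the film shoot takes 19 days.
With Z inserted, SoundMix now waits for max(Scouting, Z).
New critical path: SetBuild→Wardrobe→VFX = 3+5+11 = 19 ⇒ 19 days.

19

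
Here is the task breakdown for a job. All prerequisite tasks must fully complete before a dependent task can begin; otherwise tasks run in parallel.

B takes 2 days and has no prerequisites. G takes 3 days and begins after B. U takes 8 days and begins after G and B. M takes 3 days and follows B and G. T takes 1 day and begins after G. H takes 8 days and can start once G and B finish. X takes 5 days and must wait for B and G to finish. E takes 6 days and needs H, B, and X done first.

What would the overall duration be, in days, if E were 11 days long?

As given, the longest chain is B→G→H→E = 2+3+8+6 = 19, so the finish is 19 days.
Since E is critical, the +5 change carries straight to that chain (now 24 days).
The critical path is still B→G→H→E; finish is now 24 days.

24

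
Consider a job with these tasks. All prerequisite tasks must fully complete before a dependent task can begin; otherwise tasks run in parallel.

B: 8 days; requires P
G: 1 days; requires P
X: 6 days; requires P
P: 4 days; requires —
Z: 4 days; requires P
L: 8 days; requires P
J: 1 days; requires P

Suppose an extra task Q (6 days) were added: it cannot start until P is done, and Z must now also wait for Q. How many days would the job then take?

Originally the job takes 12 days.
With Q inserted, Z now waits for max(P, Q).
New critical path: P→Q→Z = 4+6+4 = 14 ⇒ 14 days.

14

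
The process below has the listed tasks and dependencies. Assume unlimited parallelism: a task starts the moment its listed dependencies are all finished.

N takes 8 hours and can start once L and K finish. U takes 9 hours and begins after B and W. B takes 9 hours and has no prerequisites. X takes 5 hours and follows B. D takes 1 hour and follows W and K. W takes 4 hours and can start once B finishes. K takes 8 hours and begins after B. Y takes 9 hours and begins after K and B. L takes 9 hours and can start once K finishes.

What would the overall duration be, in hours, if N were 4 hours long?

Baseline: B→K→L→N = 9+8+9+8 = 34 → 34 hours.
N lies on that path, so at 4 hours the path becomes 30 hours.
No other chain overtakes it, so the finish is 30 hours.

30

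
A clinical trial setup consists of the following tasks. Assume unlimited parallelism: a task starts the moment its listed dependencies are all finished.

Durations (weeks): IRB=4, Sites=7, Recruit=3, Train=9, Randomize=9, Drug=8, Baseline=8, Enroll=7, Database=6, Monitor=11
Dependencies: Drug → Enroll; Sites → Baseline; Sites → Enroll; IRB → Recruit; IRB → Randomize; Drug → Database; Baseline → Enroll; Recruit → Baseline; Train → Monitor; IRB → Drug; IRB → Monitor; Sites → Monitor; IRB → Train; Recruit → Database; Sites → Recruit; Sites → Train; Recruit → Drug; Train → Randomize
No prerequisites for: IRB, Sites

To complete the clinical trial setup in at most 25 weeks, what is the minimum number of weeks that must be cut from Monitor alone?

Current finish: 27 weeks; target: 25.
Monitor is on every critical path, so each week cut from Monitor cuts the finish by one (this holds down to a finish of 25).
Need 27 − 25 = 2 weeks off Monitor → Monitor becomes 9 weeks, finish becomes 25.

2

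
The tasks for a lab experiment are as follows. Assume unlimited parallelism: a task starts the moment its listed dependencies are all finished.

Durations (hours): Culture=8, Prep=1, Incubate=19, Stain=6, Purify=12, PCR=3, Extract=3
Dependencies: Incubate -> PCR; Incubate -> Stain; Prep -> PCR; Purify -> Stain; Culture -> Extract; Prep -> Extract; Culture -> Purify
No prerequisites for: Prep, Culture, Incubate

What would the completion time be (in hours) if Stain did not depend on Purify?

Original critical path: Culture→Purify→Stain = 8+12+6 = 26 ⇒ 26 hours.
Without Purify→Stain, Stain's earliest start moves from 20 to 19.
After: Incubate→Stain = 19+6 = 25 → 25 hours.

25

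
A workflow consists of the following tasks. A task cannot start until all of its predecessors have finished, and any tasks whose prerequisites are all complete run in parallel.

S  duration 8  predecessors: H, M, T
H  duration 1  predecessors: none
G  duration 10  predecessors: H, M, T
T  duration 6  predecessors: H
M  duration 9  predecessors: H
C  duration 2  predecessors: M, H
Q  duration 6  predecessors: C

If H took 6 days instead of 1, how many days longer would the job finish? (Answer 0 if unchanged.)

5

Critical path before the change: H→M→G = 1+9+10 = 20 giving 20 days.
H is on the critical path; changing it to 6 makes that path 25 days.
That remains the longest chain; total 25 days.
Change in finish: 25 − 20 = +5 days.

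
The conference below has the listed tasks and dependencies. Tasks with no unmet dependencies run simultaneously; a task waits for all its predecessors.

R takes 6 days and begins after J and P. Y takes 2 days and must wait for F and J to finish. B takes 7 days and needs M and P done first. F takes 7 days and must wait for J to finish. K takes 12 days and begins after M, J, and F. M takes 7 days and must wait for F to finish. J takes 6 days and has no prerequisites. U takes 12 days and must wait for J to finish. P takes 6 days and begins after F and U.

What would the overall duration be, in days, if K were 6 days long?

The binding path is J→F→M→K = 6+7+7+12 = 32; finish at 32 days.
K lies on that path, so at 6 days the path becomes 26 days.
The binding chain switches to J→U→P→B = 6+12+6+7 = 31; finish 31 days.

31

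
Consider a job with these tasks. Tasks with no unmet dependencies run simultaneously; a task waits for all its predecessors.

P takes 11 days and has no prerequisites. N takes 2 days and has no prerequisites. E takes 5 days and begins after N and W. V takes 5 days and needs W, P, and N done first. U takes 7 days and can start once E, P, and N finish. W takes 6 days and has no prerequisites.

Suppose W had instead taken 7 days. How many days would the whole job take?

19

The binding path is W→E→U = 6+5+7 = 18; finish at 18 days.
W lies on that path, so at 7 days the path becomes 19 days.
The critical path is still W→E→U; finish is now 19 days.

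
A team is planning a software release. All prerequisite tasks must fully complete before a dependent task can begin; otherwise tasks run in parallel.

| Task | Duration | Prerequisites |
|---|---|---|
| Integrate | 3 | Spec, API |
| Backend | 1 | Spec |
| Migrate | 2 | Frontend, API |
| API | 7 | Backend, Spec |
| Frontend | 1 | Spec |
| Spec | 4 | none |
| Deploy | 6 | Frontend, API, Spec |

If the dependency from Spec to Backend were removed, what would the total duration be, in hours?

Before: longest chain Spec→Backend→API→Deploy = 4+1+7+6 = 18, finish 18.
Without Spec→Backend, Backend's earliest start moves from 4 to 0.
The longest chain is now Spec→API→Deploy = 4+7+6 = 17, so the plan takes 17 hours.

17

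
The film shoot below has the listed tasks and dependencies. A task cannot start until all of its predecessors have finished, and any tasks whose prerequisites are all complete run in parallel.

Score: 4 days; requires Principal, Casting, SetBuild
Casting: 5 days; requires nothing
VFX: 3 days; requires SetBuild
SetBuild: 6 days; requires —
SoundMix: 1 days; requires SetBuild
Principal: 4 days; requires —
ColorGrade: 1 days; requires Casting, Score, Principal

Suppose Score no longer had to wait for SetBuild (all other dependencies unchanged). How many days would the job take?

Before: longest chain SetBuild→Score→ColorGrade = 6+4+1 = 11, finish 11.
Without SetBuild→Score, Score's earliest start moves from 6 to 5.
New critical path: Casting→Score→ColorGrade = 5+4+1 = 10 ⇒ 10 days.

10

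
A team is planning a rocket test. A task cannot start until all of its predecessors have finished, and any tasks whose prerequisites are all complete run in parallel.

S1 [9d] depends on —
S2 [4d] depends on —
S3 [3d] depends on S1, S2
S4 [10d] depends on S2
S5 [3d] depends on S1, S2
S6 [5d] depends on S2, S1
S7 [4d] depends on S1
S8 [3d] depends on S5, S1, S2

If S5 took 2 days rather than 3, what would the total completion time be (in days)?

Actual critical path: S1→S5→S8 = 9+3+3 = 15 ⇒ 15 days.
Since S5 is critical, the -1 change carries straight to that chain (now 14 days).
No other chain overtakes it, so the finish is 14 days.

14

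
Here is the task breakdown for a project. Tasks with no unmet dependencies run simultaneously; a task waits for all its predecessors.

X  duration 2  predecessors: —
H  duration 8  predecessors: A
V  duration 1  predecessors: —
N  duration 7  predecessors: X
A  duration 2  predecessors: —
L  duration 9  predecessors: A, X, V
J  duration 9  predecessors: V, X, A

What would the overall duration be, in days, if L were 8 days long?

The binding path is A→L = 2+9 = 11; finish at 11 days.
Since L is critical, the -1 change carries straight to that chain (now 10 days).
New critical path: X→J = 2+9 = 11 ⇒ 11 days.

11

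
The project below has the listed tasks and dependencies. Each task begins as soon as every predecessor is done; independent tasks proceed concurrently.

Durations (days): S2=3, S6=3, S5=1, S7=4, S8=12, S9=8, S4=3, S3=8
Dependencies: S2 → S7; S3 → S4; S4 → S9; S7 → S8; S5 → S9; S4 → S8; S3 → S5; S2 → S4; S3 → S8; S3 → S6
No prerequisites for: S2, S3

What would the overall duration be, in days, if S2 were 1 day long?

Baseline: S3→S4→S8 = 8+3+12 = 23 → 23 days.
The longest path through S2 is only 19 days, so S2 has float 4.
No other chain overtakes it, so the finish is 23 days.

23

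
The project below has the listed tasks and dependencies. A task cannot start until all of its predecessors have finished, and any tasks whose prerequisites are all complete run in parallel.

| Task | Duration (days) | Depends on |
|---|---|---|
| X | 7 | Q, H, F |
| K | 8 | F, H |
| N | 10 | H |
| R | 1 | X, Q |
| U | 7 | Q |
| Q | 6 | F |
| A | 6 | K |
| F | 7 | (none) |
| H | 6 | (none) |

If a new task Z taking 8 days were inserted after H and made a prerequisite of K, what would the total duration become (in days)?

Originally the plan takes 21 days.
With Z inserted, K now waits for max(F, H, Z).
New critical path: H→Z→K→A = 6+8+8+6 = 28 ⇒ 28 days.

28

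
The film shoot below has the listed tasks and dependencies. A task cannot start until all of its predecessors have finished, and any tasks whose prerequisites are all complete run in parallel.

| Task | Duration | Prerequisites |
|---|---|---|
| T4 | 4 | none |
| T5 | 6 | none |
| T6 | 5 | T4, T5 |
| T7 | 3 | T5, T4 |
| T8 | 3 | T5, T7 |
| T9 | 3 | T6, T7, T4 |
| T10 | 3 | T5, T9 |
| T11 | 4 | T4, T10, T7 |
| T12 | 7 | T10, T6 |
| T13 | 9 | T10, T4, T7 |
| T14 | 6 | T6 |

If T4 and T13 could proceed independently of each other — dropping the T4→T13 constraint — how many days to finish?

26

Before: longest chain T5→T6→T9→T10→T13 = 6+5+3+3+9 = 26, finish 26.
Dropping T4→T13 doesn't change T13's earliest start (17); another predecessor still binds.
After: T5→T6→T9→T10→T13 = 6+5+3+3+9 = 26 → 26 days.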